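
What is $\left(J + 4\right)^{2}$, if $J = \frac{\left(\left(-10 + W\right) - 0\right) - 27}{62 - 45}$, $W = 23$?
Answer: $\frac{2916}{289} \approx 10.09$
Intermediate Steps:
$J = - \frac{14}{17}$ ($J = \frac{\left(\left(-10 + 23\right) - 0\right) - 27}{62 - 45} = \frac{\left(13 + 0\right) - 27}{17} = \left(13 - 27\right) \frac{1}{17} = \left(-14\right) \frac{1}{17} = - \frac{14}{17} \approx -0.82353$)
$\left(J + 4\right)^{2} = \left(- \frac{14}{17} + 4\right)^{2} = \left(\frac{54}{17}\right)^{2} = \frac{2916}{289}$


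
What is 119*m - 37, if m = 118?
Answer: 14005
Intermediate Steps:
119*m - 37 = 119*118 - 37 = 14042 - 37 = 14005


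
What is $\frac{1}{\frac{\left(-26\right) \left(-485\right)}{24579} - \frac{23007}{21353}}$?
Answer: $- \frac{524835387}{296227723} \approx -1.7717$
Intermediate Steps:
$\frac{1}{\frac{\left(-26\right) \left(-485\right)}{24579} - \frac{23007}{21353}} = \frac{1}{12610 \cdot \frac{1}{24579} - \frac{23007}{21353}} = \frac{1}{\frac{12610}{24579} - \frac{23007}{21353}} = \frac{1}{- \frac{296227723}{524835387}} = - \frac{524835387}{296227723}$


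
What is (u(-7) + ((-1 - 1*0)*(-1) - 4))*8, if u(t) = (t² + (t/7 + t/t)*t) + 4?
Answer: 400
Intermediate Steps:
u(t) = 4 + t² + t*(1 + t/7) (u(t) = (t² + (t*(⅐) + 1)*t) + 4 = (t² + (t/7 + 1)*t) + 4 = (t² + (1 + t/7)*t) + 4 = (t² + t*(1 + t/7)) + 4 = 4 + t² + t*(1 + t/7))
(u(-7) + ((-1 - 1*0)*(-1) - 4))*8 = ((4 - 7 + (8/7)*(-7)²) + ((-1 - 1*0)*(-1) - 4))*8 = ((4 - 7 + (8/7)*49) + ((-1 + 0)*(-1) - 4))*8 = ((4 - 7 + 56) + (-1*(-1) - 4))*8 = (53 + (1 - 4))*8 = (53 - 3)*8 = 50*8 = 400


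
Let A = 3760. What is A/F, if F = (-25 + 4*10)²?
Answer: 752/45 ≈ 16.711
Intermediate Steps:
F = 225 (F = (-25 + 40)² = 15² = 225)
A/F = 3760/225 = 3760*(1/225) = 752/45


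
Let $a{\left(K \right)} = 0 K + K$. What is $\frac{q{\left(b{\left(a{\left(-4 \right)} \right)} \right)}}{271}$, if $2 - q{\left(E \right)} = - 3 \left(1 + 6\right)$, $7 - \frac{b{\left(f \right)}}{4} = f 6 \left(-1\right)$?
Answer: $\frac{23}{271} \approx 0.084871$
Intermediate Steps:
$a{\left(K \right)} = K$ ($a{\left(K \right)} = 0 + K = K$)
$b{\left(f \right)} = 28 + 24 f$ ($b{\left(f \right)} = 28 - 4 f 6 \left(-1\right) = 28 - 4 \cdot 6 f \left(-1\right) = 28 - 4 \left(- 6 f\right) = 28 + 24 f$)
$q{\left(E \right)} = 23$ ($q{\left(E \right)} = 2 - - 3 \left(1 + 6\right) = 2 - \left(-3\right) 7 = 2 - -21 = 2 + 21 = 23$)
$\frac{q{\left(b{\left(a{\left(-4 \right)} \right)} \right)}}{271} = \frac{23}{271}$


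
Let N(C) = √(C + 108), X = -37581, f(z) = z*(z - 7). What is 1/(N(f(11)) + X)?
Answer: -37581/1412331409 - 2*√38/1412331409 ≈ -2.6618e-5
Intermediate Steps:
f(z) = z*(-7 + z)
N(C) = √(108 + C)
1/(N(f(11)) + X) = 1/(√(108 + 11*(-7 + 11)) - 37581) = 1/(√(108 + 11*4) - 37581) = 1/(√(108 + 44) - 37581) = 1/(√152 - 37581) = 1/(2*√38 - 37581) = 1/(-37581 + 2*√38)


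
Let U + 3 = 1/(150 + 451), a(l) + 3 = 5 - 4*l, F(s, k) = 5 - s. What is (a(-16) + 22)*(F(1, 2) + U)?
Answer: 52976/601 ≈ 88.146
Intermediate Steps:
a(l) = 2 - 4*l (a(l) = -3 + (5 - 4*l) = 2 - 4*l)
U = -1802/601 (U = -3 + 1/(150 + 451) = -3 + 1/601 = -1802/601 ≈ -2.9983)
(a(-16) + 22)*(F(1, 2) + U) = ((2 - 4*(-16)) + 22)*((5 - 1*1) - 1802/601) = ((2 + 64) + 22)*((5 - 1) - 1802/601) = (66 + 22)*(4 - 1802/601) = 88*(602/601) = 52976/601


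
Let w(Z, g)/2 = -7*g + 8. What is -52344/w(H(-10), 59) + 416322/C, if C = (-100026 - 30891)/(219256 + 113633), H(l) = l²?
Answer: -2078708311658/1963755 ≈ -1.0585e+6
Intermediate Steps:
w(Z, g) = 16 - 14*g (w(Z, g) = 2*(-7*g + 8) = 2*(8 - 7*g) = 16 - 14*g)
C = -43639/110963 (C = -130917/332889 = -130917*1/332889 = -43639/110963 ≈ -0.39328)
-52344/w(H(-10), 59) + 416322/C = -52344/(16 - 14*59) + 416322/(-43639/110963) = -52344/(16 - 826) + 416322*(-110963/43639) = -52344/(-810) - 46196338086/43639 = -52344*(-1/810) - 46196338086/43639 = 2908/45 - 46196338086/43639 = -2078708311658/1963755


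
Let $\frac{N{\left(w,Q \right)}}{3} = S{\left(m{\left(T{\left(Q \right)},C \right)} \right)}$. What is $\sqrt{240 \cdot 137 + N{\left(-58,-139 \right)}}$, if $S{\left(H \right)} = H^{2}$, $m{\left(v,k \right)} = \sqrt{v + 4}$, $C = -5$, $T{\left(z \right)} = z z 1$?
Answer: $3 \sqrt{10095} \approx 301.42$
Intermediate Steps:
$T{\left(z \right)} = z^{2}$ ($T{\left(z \right)} = z^{2} \cdot 1 = z^{2}$)
$m{\left(v,k \right)} = \sqrt{4 + v}$
$N{\left(w,Q \right)} = 12 + 3 Q^{2}$ ($N{\left(w,Q \right)} = 3 \left(\sqrt{4 + Q^{2}}\right)^{2} = 3 \left(4 + Q^{2}\right) = 12 + 3 Q^{2}$)
$\sqrt{240 \cdot 137 + N{\left(-58,-139 \right)}} = \sqrt{240 \cdot 137 + \left(12 + 3 \left(-139\right)^{2}\right)} = \sqrt{32880 + \left(12 + 3 \cdot 19321\right)} = \sqrt{32880 + \left(12 + 57963\right)} = \sqrt{32880 + 57975} = \sqrt{90855} = 3 \sqrt{10095}$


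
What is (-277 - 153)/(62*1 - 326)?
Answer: 215/132 ≈ 1.6288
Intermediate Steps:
(-277 - 153)/(62*1 - 326) = -430/(62 - 326) = -430/(-264) = -430*(-1/264) = 215/132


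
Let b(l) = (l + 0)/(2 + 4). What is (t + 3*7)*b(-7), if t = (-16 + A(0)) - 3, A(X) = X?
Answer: -7/3 ≈ -2.3333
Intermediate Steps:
b(l) = l/6
t = -19 (t = (-16 + 0) - 3 = -16 - 3 = -19)
(t + 3*7)*b(-7) = (-19 + 3*7)*((⅙)*(-7)) = (-19 + 21)*(-7/6) = 2*(-7/6) = -7/3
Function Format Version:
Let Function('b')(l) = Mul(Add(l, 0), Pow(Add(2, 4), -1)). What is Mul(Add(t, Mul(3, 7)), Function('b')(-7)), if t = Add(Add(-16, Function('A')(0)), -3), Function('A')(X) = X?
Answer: Rational(-7, 3) ≈ -2.3333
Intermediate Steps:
Function('b')(l) = Mul(Rational(1, 6), l) (Function('b')(l) = Mul(l, Pow(6, -1)) = Mul(l, Rational(1, 6)) = Mul(Rational(1, 6), l))
t = -19 (t = Add(Add(-16, 0), -3) = Add(-16, -3) = -19)
Mul(Add(t, Mul(3, 7)), Function('b')(-7)) = Mul(Add(-19, Mul(3, 7)), Mul(Rational(1, 6), -7)) = Mul(Add(-19, 21), Rational(-7, 6)) = Mul(2, Rational(-7, 6)) = Rational(-7, 3)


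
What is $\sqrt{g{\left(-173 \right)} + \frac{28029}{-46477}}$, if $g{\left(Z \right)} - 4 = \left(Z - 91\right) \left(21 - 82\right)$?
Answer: $\frac{\sqrt{34793773805299}}{46477} \approx 126.91$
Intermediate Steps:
$g{\left(Z \right)} = 5555 - 61 Z$ ($g{\left(Z \right)} = 4 + \left(Z - 91\right) \left(21 - 82\right) = 4 + \left(-91 + Z\right) \left(-61\right) = 4 - \left(-5551 + 61 Z\right) = 5555 - 61 Z$)
$\sqrt{g{\left(-173 \right)} + \frac{28029}{-46477}} = \sqrt{\left(5555 - -10553\right) + \frac{28029}{-46477}} = \sqrt{\left(5555 + 10553\right) + 28029 \left(- \frac{1}{46477}\right)} = \sqrt{16108 - \frac{28029}{46477}} = \sqrt{\frac{748623487}{46477}} = \frac{\sqrt{34793773805299}}{46477}$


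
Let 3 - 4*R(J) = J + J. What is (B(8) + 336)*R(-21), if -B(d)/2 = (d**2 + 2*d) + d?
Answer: 1800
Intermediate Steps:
R(J) = 3/4 - J/2 (R(J) = 3/4 - (J + J)/4 = 3/4 - J/2)
B(d) = -6*d - 2*d**2 (B(d) = -2*((d**2 + 2*d) + d) = -2*(d**2 + 3*d) = -6*d - 2*d**2)
(B(8) + 336)*R(-21) = (-2*8*(3 + 8) + 336)*(3/4 - 1/2*(-21)) = (-2*8*11 + 336)*(3/4 + 21/2) = (-176 + 336)*(45/4) = 160*(45/4) = 1800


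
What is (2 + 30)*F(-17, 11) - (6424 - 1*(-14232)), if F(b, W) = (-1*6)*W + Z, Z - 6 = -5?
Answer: -22736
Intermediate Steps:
Z = 1 (Z = 6 - 5 = 1)
F(b, W) = 1 - 6*W (F(b, W) = (-1*6)*W + 1 = -6*W + 1 = 1 - 6*W)
(2 + 30)*F(-17, 11) - (6424 - 1*(-14232)) = (2 + 30)*(1 - 6*11) - (6424 - 1*(-14232)) = 32*(1 - 66) - (6424 + 14232) = 32*(-65) - 1*20656 = -2080 - 20656 = -22736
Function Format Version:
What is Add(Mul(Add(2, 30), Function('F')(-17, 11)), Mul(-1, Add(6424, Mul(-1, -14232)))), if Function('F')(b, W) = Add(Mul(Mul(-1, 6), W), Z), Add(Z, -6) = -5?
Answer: -22736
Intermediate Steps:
Z = 1 (Z = Add(6, -5) = 1)
Function('F')(b, W) = Add(1, Mul(-6, W)) (Function('F')(b, W) = Add(Mul(Mul(-1, 6), W), 1) = Add(Mul(-6, W), 1) = Add(1, Mul(-6, W)))
Add(Mul(Add(2, 30), Function('F')(-17, 11)), Mul(-1, Add(6424, Mul(-1, -14232)))) = Add(Mul(Add(2, 30), Add(1, Mul(-6, 11))), Mul(-1, Add(6424, Mul(-1, -14232)))) = Add(Mul(32, Add(1, -66)), Mul(-1, Add(6424, 14232))) = Add(Mul(32, -65), Mul(-1, 20656)) = Add(-2080, -20656) = -22736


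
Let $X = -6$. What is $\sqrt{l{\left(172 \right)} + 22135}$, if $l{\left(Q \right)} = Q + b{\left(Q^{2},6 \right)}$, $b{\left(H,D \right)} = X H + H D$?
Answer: $\sqrt{22307} \approx 149.36$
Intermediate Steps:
$b{\left(H,D \right)} = - 6 H + D H$ ($b{\left(H,D \right)} = - 6 H + H D = - 6 H + D H$)
$l{\left(Q \right)} = Q$ ($l{\left(Q \right)} = Q + Q^{2} \left(-6 + 6\right) = Q + Q^{2} \cdot 0 = Q + 0 = Q$)
$\sqrt{l{\left(172 \right)} + 22135} = \sqrt{172 + 22135} = \sqrt{22307}$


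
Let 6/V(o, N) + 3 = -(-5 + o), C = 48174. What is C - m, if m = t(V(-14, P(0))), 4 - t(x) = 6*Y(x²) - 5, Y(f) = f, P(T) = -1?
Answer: 1541307/32 ≈ 48166.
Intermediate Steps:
V(o, N) = 6/(2 - o) (V(o, N) = 6/(-3 - (-5 + o)) = 6/(-3 + (5 - o)) = 6/(2 - o))
t(x) = 9 - 6*x² (t(x) = 4 - (6*x² - 5) = 4 - (-5 + 6*x²) = 4 + (5 - 6*x²) = 9 - 6*x²)
m = 261/32 (m = 9 - 6*36/(-2 - 14)² = 9 - 6*(-6/(-16))² = 9 - 6*(-6*(-1/16))² = 9 - 6*(3/8)² = 9 - 6*9/64 = 9 - 27/32 = 261/32 ≈ 8.1563)
C - m = 48174 - 1*261/32 = 48174 - 261/32 = 1541307/32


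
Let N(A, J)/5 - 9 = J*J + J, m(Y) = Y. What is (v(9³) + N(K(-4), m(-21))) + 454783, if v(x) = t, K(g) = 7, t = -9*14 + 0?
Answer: 456802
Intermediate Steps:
t = -126 (t = -126 + 0 = -126)
N(A, J) = 45 + 5*J + 5*J² (N(A, J) = 45 + 5*(J*J + J) = 45 + 5*(J² + J) = 45 + 5*(J + J²) = 45 + (5*J + 5*J²) = 45 + 5*J + 5*J²)
v(x) = -126
(v(9³) + N(K(-4), m(-21))) + 454783 = (-126 + (45 + 5*(-21) + 5*(-21)²)) + 454783 = (-126 + (45 - 105 + 5*441)) + 454783 = (-126 + (45 - 105 + 2205)) + 454783 = (-126 + 2145) + 454783 = 2019 + 454783 = 456802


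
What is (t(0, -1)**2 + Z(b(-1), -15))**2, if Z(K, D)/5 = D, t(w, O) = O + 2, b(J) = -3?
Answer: 5476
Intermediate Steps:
t(w, O) = 2 + O
Z(K, D) = 5*D
(t(0, -1)**2 + Z(b(-1), -15))**2 = ((2 - 1)**2 + 5*(-15))**2 = (1**2 - 75)**2 = (1 - 75)**2 = (-74)**2 = 5476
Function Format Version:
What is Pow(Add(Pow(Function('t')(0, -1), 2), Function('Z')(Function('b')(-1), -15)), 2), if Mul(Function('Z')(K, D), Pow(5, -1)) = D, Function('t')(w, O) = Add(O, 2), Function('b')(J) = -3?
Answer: 5476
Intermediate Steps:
Function('t')(w, O) = Add(2, O)
Function('Z')(K, D) = Mul(5, D)
Pow(Add(Pow(Function('t')(0, -1), 2), Function('Z')(Function('b')(-1), -15)), 2) = Pow(Add(Pow(Add(2, -1), 2), Mul(5, -15)), 2) = Pow(Add(Pow(1, 2), -75), 2) = Pow(Add(1, -75), 2) = Pow(-74, 2) = 5476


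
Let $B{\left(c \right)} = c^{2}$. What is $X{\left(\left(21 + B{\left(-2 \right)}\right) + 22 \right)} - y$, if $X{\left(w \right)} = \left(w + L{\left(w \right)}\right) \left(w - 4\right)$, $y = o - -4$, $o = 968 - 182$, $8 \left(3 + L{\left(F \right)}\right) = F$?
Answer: $\frac{10837}{8} \approx 1354.6$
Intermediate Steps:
$L{\left(F \right)} = -3 + \frac{F}{8}$
$o = 786$
$y = 790$ ($y = 786 - -4 = 786 + 4 = 790$)
$X{\left(w \right)} = \left(-4 + w\right) \left(-3 + \frac{9 w}{8}\right)$ ($X{\left(w \right)} = \left(w + \left(-3 + \frac{w}{8}\right)\right) \left(w - 4\right) = \left(-3 + \frac{9 w}{8}\right) \left(-4 + w\right) = \left(-4 + w\right) \left(-3 + \frac{9 w}{8}\right)$)
$X{\left(\left(21 + B{\left(-2 \right)}\right) + 22 \right)} - y = \left(12 - \frac{15 \left(\left(21 + \left(-2\right)^{2}\right) + 22\right)}{2} + \frac{9 \left(\left(21 + \left(-2\right)^{2}\right) + 22\right)^{2}}{8}\right) - 790 = \left(12 - \frac{15 \left(\left(21 + 4\right) + 22\right)}{2} + \frac{9 \left(\left(21 + 4\right) + 22\right)^{2}}{8}\right) - 790 = \left(12 - \frac{15 \left(25 + 22\right)}{2} + \frac{9 \left(25 + 22\right)^{2}}{8}\right) - 790 = \left(12 - \frac{705}{2} + \frac{9 \cdot 47^{2}}{8}\right) - 790 = \left(12 - \frac{705}{2} + \frac{9}{8} \cdot 2209\right) - 790 = \left(12 - \frac{705}{2} + \frac{19881}{8}\right) - 790 = \frac{17157}{8} - 790 = \frac{10837}{8}$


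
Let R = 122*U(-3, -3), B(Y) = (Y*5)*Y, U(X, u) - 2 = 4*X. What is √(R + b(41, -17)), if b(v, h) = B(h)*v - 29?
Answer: 18*√179 ≈ 240.82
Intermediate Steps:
U(X, u) = 2 + 4*X
B(Y) = 5*Y² (B(Y) = (5*Y)*Y = 5*Y²)
R = -1220 (R = 122*(2 + 4*(-3)) = 122*(2 - 12) = 122*(-10) = -1220)
b(v, h) = -29 + 5*v*h² (b(v, h) = (5*h²)*v - 29 = 5*v*h² - 29 = -29 + 5*v*h²)
√(R + b(41, -17)) = √(-1220 + (-29 + 5*41*(-17)²)) = √(-1220 + (-29 + 5*41*289)) = √(-1220 + (-29 + 59245)) = √(-1220 + 59216) = √57996 = 18*√179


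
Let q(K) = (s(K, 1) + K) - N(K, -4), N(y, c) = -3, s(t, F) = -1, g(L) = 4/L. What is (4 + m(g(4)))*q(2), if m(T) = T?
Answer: 20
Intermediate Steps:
q(K) = 2 + K (q(K) = (-1 + K) - 1*(-3) = (-1 + K) + 3 = 2 + K)
(4 + m(g(4)))*q(2) = (4 + 4/4)*(2 + 2) = (4 + 4*(¼))*4 = (4 + 1)*4 = 5*4 = 20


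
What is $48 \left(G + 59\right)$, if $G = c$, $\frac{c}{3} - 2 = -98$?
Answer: $-10992$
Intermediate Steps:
$c = -288$ ($c = 6 + 3 \left(-98\right) = 6 - 294 = -288$)
$G = -288$
$48 \left(G + 59\right) = 48 \left(-288 + 59\right) = 48 \left(-229\right) = -10992$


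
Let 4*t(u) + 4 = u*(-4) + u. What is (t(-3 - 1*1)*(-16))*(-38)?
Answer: 1216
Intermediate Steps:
t(u) = -1 - 3*u/4 (t(u) = -1 + (u*(-4) + u)/4 = -1 + (-4*u + u)/4 = -1 + (-3*u)/4 = -1 - 3*u/4)
(t(-3 - 1*1)*(-16))*(-38) = ((-1 - 3*(-3 - 1*1)/4)*(-16))*(-38) = ((-1 - 3*(-3 - 1)/4)*(-16))*(-38) = ((-1 - 3/4*(-4))*(-16))*(-38) = ((-1 + 3)*(-16))*(-38) = (2*(-16))*(-38) = -32*(-38) = 1216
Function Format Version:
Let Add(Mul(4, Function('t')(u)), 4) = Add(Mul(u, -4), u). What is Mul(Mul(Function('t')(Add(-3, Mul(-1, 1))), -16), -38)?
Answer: 1216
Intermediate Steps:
Function('t')(u) = Add(-1, Mul(Rational(-3, 4), u)) (Function('t')(u) = Add(-1, Mul(Rational(1, 4), Add(Mul(u, -4), u))) = Add(-1, Mul(Rational(1, 4), Add(Mul(-4, u), u))) = Add(-1, Mul(Rational(1, 4), Mul(-3, u))) = Add(-1, Mul(Rational(-3, 4), u)))
Mul(Mul(Function('t')(Add(-3, Mul(-1, 1))), -16), -38) = Mul(Mul(Add(-1, Mul(Rational(-3, 4), Add(-3, Mul(-1, 1)))), -16), -38) = Mul(Mul(Add(-1, Mul(Rational(-3, 4), Add(-3, -1))), -16), -38) = Mul(Mul(Add(-1, Mul(Rational(-3, 4), -4)), -16), -38) = Mul(Mul(Add(-1, 3), -16), -38) = Mul(Mul(2, -16), -38) = Mul(-32, -38) = 1216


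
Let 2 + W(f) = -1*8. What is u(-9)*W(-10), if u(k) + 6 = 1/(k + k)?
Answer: 545/9 ≈ 60.556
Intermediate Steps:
u(k) = -6 + 1/(2*k) (u(k) = -6 + 1/(k + k) = -6 + 1/(2*k))
W(f) = -10 (W(f) = -2 - 1*8 = -2 - 8 = -10)
u(-9)*W(-10) = (-6 + (1/2)/(-9))*(-10) = (-6 + (1/2)*(-1/9))*(-10) = (-6 - 1/18)*(-10) = -109/18*(-10) = 545/9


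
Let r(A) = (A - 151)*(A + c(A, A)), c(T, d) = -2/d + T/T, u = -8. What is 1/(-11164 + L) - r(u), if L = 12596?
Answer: -1536893/1432 ≈ -1073.3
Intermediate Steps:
c(T, d) = 1 - 2/d (c(T, d) = -2/d + 1 = 1 - 2/d)
r(A) = (-151 + A)*(A + (-2 + A)/A) (r(A) = (A - 151)*(A + (-2 + A)/A) = (-151 + A)*(A + (-2 + A)/A))
1/(-11164 + L) - r(u) = 1/(-11164 + 12596) - (-153 + (-8)² - 150*(-8) + 302/(-8)) = 1/1432 - (-153 + 64 + 1200 + 302*(-⅛)) = 1/1432 - (-153 + 64 + 1200 - 151/4) = 1/1432 - 1*4293/4 = 1/1432 - 4293/4 = -1536893/1432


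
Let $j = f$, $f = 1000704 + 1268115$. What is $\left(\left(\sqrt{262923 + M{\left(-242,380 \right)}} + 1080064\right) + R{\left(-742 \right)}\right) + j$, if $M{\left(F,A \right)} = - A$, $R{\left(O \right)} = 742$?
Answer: $3349625 + \sqrt{262543} \approx 3.3501 \cdot 10^{6}$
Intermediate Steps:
$f = 2268819$
$j = 2268819$
$\left(\left(\sqrt{262923 + M{\left(-242,380 \right)}} + 1080064\right) + R{\left(-742 \right)}\right) + j = \left(\left(\sqrt{262923 - 380} + 1080064\right) + 742\right) + 2268819 = \left(\left(\sqrt{262543} + 1080064\right) + 742\right) + 2268819 = \left(\left(1080064 + \sqrt{262543}\right) + 742\right) + 2268819 = \left(1080806 + \sqrt{262543}\right) + 2268819 = 3349625 + \sqrt{262543}$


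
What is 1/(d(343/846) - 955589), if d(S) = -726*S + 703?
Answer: -141/134680429 ≈ -1.0469e-6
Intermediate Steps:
d(S) = 703 - 726*S
1/(d(343/846) - 955589) = 1/((703 - 249018/846) - 955589) = 1/((703 - 726*343/846) - 955589) = 1/((703 - 41503/141) - 955589) = 1/(57620/141 - 955589) = 1/(-134680429/141) = -141/134680429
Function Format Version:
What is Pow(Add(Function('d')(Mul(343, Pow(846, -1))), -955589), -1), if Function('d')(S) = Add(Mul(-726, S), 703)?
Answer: Rational(-141, 134680429) ≈ -1.0469e-6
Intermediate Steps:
Function('d')(S) = Add(703, Mul(-726, S))
Pow(Add(Function('d')(Mul(343, Pow(846, -1))), -955589), -1) = Pow(Add(Add(703, Mul(-726, Mul(343, Pow(846, -1)))), -955589), -1) = Pow(Add(Add(703, Mul(-726, Mul(343, Rational(1, 846)))), -955589), -1) = Pow(Add(Add(703, Mul(-726, Rational(343, 846))), -955589), -1) = Pow(Add(Add(703, Rational(-41503, 141)), -955589), -1) = Pow(Add(Rational(57620, 141), -955589), -1) = Pow(Rational(-134680429, 141), -1) = Rational(-141, 134680429)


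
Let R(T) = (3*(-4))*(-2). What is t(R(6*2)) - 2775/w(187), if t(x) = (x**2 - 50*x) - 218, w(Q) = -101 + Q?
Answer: -75187/86 ≈ -874.27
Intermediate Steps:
R(T) = 24 (R(T) = -12*(-2) = 24)
t(x) = -218 + x**2 - 50*x
t(R(6*2)) - 2775/w(187) = (-218 + 24**2 - 50*24) - 2775/(-101 + 187) = (-218 + 576 - 1200) - 2775/86 = -842 - 2775*1/86 = -842 - 2775/86 = -75187/86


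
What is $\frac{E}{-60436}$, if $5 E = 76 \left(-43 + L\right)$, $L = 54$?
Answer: $- \frac{209}{75545} \approx -0.0027666$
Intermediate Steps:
$E = \frac{836}{5}$ ($E = \frac{76 \left(-43 + 54\right)}{5} = \frac{76 \cdot 11}{5} = \frac{1}{5} \cdot 836 = \frac{836}{5} \approx 167.2$)
$\frac{E}{-60436} = \frac{836}{5 \left(-60436\right)} = \frac{836}{5} \left(- \frac{1}{60436}\right) = - \frac{209}{75545}$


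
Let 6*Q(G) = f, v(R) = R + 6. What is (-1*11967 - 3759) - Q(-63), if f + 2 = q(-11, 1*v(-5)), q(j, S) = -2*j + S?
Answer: -31459/2 ≈ -15730.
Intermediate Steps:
v(R) = 6 + R
q(j, S) = S - 2*j
f = 21 (f = -2 + (1*(6 - 5) - 2*(-11)) = -2 + (1*1 + 22) = -2 + (1 + 22) = -2 + 23 = 21)
Q(G) = 7/2 (Q(G) = (⅙)*21 = 7/2)
(-1*11967 - 3759) - Q(-63) = (-1*11967 - 3759) - 1*7/2 = (-11967 - 3759) - 7/2 = -15726 - 7/2 = -31459/2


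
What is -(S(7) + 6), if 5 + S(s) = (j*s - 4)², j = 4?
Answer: -577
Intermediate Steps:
S(s) = -5 + (-4 + 4*s)² (S(s) = -5 + (4*s - 4)² = -5 + (-4 + 4*s)²)
-(S(7) + 6) = -((-5 + 16*(-1 + 7)²) + 6) = -((-5 + 16*6²) + 6) = -((-5 + 16*36) + 6) = -((-5 + 576) + 6) = -(571 + 6) = -1*577 = -577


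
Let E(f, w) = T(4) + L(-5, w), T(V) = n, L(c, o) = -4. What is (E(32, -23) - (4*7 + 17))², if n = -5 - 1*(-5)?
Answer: 2401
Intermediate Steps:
n = 0 (n = -5 + 5 = 0)
T(V) = 0
E(f, w) = -4 (E(f, w) = 0 - 4 = -4)
(E(32, -23) - (4*7 + 17))² = (-4 - (4*7 + 17))² = (-4 - (28 + 17))² = (-4 - 1*45)² = (-4 - 45)² = (-49)² = 2401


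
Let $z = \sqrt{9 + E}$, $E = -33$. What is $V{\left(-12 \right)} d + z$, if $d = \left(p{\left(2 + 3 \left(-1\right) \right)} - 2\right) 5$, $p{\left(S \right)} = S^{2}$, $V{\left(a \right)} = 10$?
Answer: $-50 + 2 i \sqrt{6} \approx -50.0 + 4.899 i$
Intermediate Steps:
$z = 2 i \sqrt{6}$ ($z = \sqrt{9 - 33} = \sqrt{-24} = 2 i \sqrt{6} \approx 4.899 i$)
$d = -5$ ($d = \left(\left(2 + 3 \left(-1\right)\right)^{2} - 2\right) 5 = \left(\left(2 - 3\right)^{2} - 2\right) 5 = \left(\left(-1\right)^{2} - 2\right) 5 = \left(1 - 2\right) 5 = \left(-1\right) 5 = -5$)
$V{\left(-12 \right)} d + z = 10 \left(-5\right) + 2 i \sqrt{6} = -50 + 2 i \sqrt{6}$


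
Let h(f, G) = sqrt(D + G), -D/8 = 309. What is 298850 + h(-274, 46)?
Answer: 298850 + I*sqrt(2426) ≈ 2.9885e+5 + 49.254*I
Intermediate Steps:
D = -2472 (D = -8*309 = -2472)
h(f, G) = sqrt(-2472 + G)
298850 + h(-274, 46) = 298850 + sqrt(-2472 + 46) = 298850 + sqrt(-2426) = 298850 + I*sqrt(2426)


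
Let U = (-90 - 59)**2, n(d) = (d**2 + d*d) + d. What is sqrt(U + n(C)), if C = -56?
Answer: sqrt(28417) ≈ 168.57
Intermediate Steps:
n(d) = d + 2*d**2 (n(d) = (d**2 + d**2) + d = 2*d**2 + d = d + 2*d**2)
U = 22201 (U = (-149)**2 = 22201)
sqrt(U + n(C)) = sqrt(22201 - 56*(1 + 2*(-56))) = sqrt(22201 - 56*(1 - 112)) = sqrt(22201 - 56*(-111)) = sqrt(22201 + 6216) = sqrt(28417)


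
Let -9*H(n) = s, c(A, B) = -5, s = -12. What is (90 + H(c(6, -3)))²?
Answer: 75076/9 ≈ 8341.8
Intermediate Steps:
H(n) = 4/3 (H(n) = -⅑*(-12) = 4/3)
(90 + H(c(6, -3)))² = (90 + 4/3)² = (274/3)² = 75076/9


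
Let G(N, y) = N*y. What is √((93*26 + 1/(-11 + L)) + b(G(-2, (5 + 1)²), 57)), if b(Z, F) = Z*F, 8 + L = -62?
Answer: I*√136567/9 ≈ 41.061*I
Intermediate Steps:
L = -70 (L = -8 - 62 = -70)
b(Z, F) = F*Z
√((93*26 + 1/(-11 + L)) + b(G(-2, (5 + 1)²), 57)) = √((93*26 + 1/(-11 - 70)) + 57*(-2*(5 + 1)²)) = √((2418 + 1/(-81)) + 57*(-2*6²)) = √((2418 - 1/81) + 57*(-2*36)) = √(195857/81 + 57*(-72)) = √(195857/81 - 4104) = √(-136567/81) = I*√136567/9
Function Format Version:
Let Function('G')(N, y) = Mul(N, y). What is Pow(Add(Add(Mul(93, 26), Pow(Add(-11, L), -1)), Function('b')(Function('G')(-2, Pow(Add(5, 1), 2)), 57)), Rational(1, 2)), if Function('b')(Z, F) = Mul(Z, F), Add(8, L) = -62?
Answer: Mul(Rational(1, 9), I, Pow(136567, Rational(1, 2))) ≈ Mul(41.061, I)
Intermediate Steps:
L = -70 (L = Add(-8, -62) = -70)
Function('b')(Z, F) = Mul(F, Z)
Pow(Add(Add(Mul(93, 26), Pow(Add(-11, L), -1)), Function('b')(Function('G')(-2, Pow(Add(5, 1), 2)), 57)), Rational(1, 2)) = Pow(Add(Add(Mul(93, 26), Pow(Add(-11, -70), -1)), Mul(57, Mul(-2, Pow(Add(5, 1), 2)))), Rational(1, 2)) = Pow(Add(Add(2418, Pow(-81, -1)), Mul(57, Mul(-2, Pow(6, 2)))), Rational(1, 2)) = Pow(Add(Add(2418, Rational(-1, 81)), Mul(57, Mul(-2, 36))), Rational(1, 2)) = Pow(Add(Rational(195857, 81), Mul(57, -72)), Rational(1, 2)) = Pow(Add(Rational(195857, 81), -4104), Rational(1, 2)) = Pow(Rational(-136567, 81), Rational(1, 2)) = Mul(Rational(1, 9), I, Pow(136567, Rational(1, 2)))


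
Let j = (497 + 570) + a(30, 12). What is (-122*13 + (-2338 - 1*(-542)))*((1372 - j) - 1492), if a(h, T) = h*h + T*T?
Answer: 7545242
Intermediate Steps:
a(h, T) = T**2 + h**2 (a(h, T) = h**2 + T**2 = T**2 + h**2)
j = 2111 (j = (497 + 570) + (12**2 + 30**2) = 1067 + (144 + 900) = 1067 + 1044 = 2111)
(-122*13 + (-2338 - 1*(-542)))*((1372 - j) - 1492) = (-122*13 + (-2338 - 1*(-542)))*((1372 - 1*2111) - 1492) = (-1586 + (-2338 + 542))*((1372 - 2111) - 1492) = (-1586 - 1796)*(-739 - 1492) = -3382*(-2231) = 7545242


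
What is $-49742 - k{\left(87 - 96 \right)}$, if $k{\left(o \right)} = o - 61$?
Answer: $-49672$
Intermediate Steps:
$k{\left(o \right)} = -61 + o$
$-49742 - k{\left(87 - 96 \right)} = -49742 - \left(-61 + \left(87 - 96\right)\right) = -49742 - \left(-61 - 9\right) = -49742 - -70 = -49742 + 70 = -49672$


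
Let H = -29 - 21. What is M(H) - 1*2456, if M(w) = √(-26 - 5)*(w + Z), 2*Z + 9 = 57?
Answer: -2456 - 26*I*√31 ≈ -2456.0 - 144.76*I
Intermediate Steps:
H = -50
Z = 24 (Z = -9/2 + (½)*57 = -9/2 + 57/2 = 24)
M(w) = I*√31*(24 + w) (M(w) = √(-26 - 5)*(w + 24) = √(-31)*(24 + w) = (I*√31)*(24 + w) = I*√31*(24 + w))
M(H) - 1*2456 = I*√31*(24 - 50) - 1*2456 = I*√31*(-26) - 2456 = -26*I*√31 - 2456 = -2456 - 26*I*√31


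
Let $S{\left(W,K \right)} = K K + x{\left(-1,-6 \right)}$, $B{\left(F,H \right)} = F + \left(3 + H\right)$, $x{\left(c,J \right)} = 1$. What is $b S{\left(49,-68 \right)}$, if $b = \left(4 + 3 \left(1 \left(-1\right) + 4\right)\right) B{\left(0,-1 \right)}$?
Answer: $120250$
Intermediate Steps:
$B{\left(F,H \right)} = 3 + F + H$
$S{\left(W,K \right)} = 1 + K^{2}$ ($S{\left(W,K \right)} = K K + 1 = K^{2} + 1 = 1 + K^{2}$)
$b = 26$ ($b = \left(4 + 3 \left(1 \left(-1\right) + 4\right)\right) \left(3 + 0 - 1\right) = \left(4 + 3 \left(-1 + 4\right)\right) 2 = \left(4 + 3 \cdot 3\right) 2 = \left(4 + 9\right) 2 = 13 \cdot 2 = 26$)
$b S{\left(49,-68 \right)} = 26 \left(1 + \left(-68\right)^{2}\right) = 26 \left(1 + 4624\right) = 26 \cdot 4625 = 120250$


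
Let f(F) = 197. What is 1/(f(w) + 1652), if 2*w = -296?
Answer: 1/1849 ≈ 0.00054083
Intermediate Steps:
w = -148 (w = (½)*(-296) = -148)
1/(f(w) + 1652) = 1/(197 + 1652) = 1/1849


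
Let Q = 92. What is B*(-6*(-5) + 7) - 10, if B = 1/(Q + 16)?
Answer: -1043/108 ≈ -9.6574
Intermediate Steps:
B = 1/108 (B = 1/(92 + 16) = 1/108 ≈ 0.0092593)
B*(-6*(-5) + 7) - 10 = (-6*(-5) + 7)/108 - 10 = (30 + 7)/108 - 10 = (1/108)*37 - 10 = 37/108 - 10 = -1043/108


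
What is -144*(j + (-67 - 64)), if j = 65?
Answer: 9504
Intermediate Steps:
-144*(j + (-67 - 64)) = -144*(65 + (-67 - 64)) = -144*(65 - 131) = -144*(-66) = 9504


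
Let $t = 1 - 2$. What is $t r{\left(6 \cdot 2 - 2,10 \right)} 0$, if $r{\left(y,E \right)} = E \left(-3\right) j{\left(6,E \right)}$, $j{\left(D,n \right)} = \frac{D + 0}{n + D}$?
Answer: $0$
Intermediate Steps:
$t = -1$ ($t = 1 - 2 = -1$)
$j{\left(D,n \right)} = \frac{D}{D + n}$
$r{\left(y,E \right)} = - \frac{18 E}{6 + E}$ ($r{\left(y,E \right)} = E \left(-3\right) \frac{6}{6 + E} = - 3 E \frac{6}{6 + E} = - \frac{18 E}{6 + E}$)
$t r{\left(6 \cdot 2 - 2,10 \right)} 0 = - \frac{\left(-18\right) 10}{6 + 10} \cdot 0 = - \frac{\left(-18\right) 10}{16} \cdot 0 = \left(-1\right) \left(- \frac{45}{4}\right) 0 = \frac{45}{4} \cdot 0 = 0$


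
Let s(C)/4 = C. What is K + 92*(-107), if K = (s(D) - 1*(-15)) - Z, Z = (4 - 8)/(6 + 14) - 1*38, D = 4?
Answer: -48874/5 ≈ -9774.8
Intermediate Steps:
s(C) = 4*C
Z = -191/5 (Z = -4/20 - 38 = -4*1/20 - 38 = -⅕ - 38 = -191/5 ≈ -38.200)
K = 346/5 (K = (4*4 - 1*(-15)) - 1*(-191/5) = (16 + 15) + 191/5 = 31 + 191/5 = 346/5 ≈ 69.200)
K + 92*(-107) = 346/5 + 92*(-107) = 346/5 - 9844 = -48874/5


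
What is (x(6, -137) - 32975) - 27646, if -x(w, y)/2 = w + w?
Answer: -60645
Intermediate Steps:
x(w, y) = -4*w (x(w, y) = -2*(w + w) = -4*w)
(x(6, -137) - 32975) - 27646 = (-4*6 - 32975) - 27646 = (-24 - 32975) - 27646 = -32999 - 27646 = -60645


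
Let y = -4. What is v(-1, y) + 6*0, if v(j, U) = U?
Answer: -4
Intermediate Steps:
v(-1, y) + 6*0 = -4 + 6*0 = -4 + 0 = -4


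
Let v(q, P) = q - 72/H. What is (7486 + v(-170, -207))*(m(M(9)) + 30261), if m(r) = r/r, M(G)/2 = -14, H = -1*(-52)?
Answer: 2877613580/13 ≈ 2.2136e+8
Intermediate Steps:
H = 52
M(G) = -28 (M(G) = 2*(-14) = -28)
m(r) = 1
v(q, P) = -18/13 + q (v(q, P) = q - 72/52 = q - 72*1/52 = q - 18/13 = -18/13 + q)
(7486 + v(-170, -207))*(m(M(9)) + 30261) = (7486 + (-18/13 - 170))*(1 + 30261) = (7486 - 2228/13)*30262 = (95090/13)*30262 = 2877613580/13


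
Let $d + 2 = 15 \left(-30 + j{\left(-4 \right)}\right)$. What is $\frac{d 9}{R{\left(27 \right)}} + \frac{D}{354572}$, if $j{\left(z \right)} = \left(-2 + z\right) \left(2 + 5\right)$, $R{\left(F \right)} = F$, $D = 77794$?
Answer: $- \frac{191706761}{531858} \approx -360.45$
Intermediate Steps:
$j{\left(z \right)} = -14 + 7 z$ ($j{\left(z \right)} = \left(-2 + z\right) 7 = -14 + 7 z$)
$d = -1082$ ($d = -2 + 15 \left(-30 + \left(-14 + 7 \left(-4\right)\right)\right) = -2 + 15 \left(-30 - 42\right) = -2 + 15 \left(-72\right) = -2 - 1080 = -1082$)
$\frac{d 9}{R{\left(27 \right)}} + \frac{D}{354572} = \frac{\left(-1082\right) 9}{27} + \frac{77794}{354572} = \left(-9738\right) \frac{1}{27} + 77794 \cdot \frac{1}{354572} = - \frac{1082}{3} + \frac{38897}{177286} = - \frac{191706761}{531858}$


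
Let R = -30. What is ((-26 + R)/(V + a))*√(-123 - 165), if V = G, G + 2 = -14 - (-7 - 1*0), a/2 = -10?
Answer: 672*I*√2/29 ≈ 32.771*I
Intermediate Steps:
a = -20 (a = 2*(-10) = -20)
G = -9 (G = -2 + (-14 - (-7 - 1*0)) = -2 + (-14 - (-7 + 0)) = -2 + (-14 - 1*(-7)) = -2 + (-14 + 7) = -2 - 7 = -9)
V = -9
((-26 + R)/(V + a))*√(-123 - 165) = ((-26 - 30)/(-9 - 20))*√(-123 - 165) = (-56/(-29))*√(-288) = (-56*(-1/29))*(12*I*√2) = 56*(12*I*√2)/29 = 672*I*√2/29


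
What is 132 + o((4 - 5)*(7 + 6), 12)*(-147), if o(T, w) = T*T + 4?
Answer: -25299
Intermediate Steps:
o(T, w) = 4 + T² (o(T, w) = T² + 4 = 4 + T²)
132 + o((4 - 5)*(7 + 6), 12)*(-147) = 132 + (4 + ((4 - 5)*(7 + 6))²)*(-147) = 132 + (4 + (-1*13)²)*(-147) = 132 + (4 + (-13)²)*(-147) = 132 + (4 + 169)*(-147) = 132 + 173*(-147) = 132 - 25431 = -25299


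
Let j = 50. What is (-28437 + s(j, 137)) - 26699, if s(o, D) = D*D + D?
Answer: -36230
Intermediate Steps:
s(o, D) = D + D² (s(o, D) = D² + D = D + D²)
(-28437 + s(j, 137)) - 26699 = (-28437 + 137*(1 + 137)) - 26699 = (-28437 + 137*138) - 26699 = (-28437 + 18906) - 26699 = -9531 - 26699 = -36230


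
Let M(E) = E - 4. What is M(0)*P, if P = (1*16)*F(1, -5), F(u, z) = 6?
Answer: -384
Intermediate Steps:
M(E) = -4 + E
P = 96 (P = (1*16)*6 = 16*6 = 96)
M(0)*P = (-4 + 0)*96 = -4*96 = -384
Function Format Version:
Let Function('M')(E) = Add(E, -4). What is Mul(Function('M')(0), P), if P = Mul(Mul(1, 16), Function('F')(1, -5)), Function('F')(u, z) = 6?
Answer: -384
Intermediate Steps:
Function('M')(E) = Add(-4, E)
P = 96 (P = Mul(Mul(1, 16), 6) = Mul(16, 6) = 96)
Mul(Function('M')(0), P) = Mul(Add(-4, 0), 96) = Mul(-4, 96) = -384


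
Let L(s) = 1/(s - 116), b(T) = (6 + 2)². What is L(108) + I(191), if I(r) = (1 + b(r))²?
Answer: 33799/8 ≈ 4224.9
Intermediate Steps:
b(T) = 64 (b(T) = 8² = 64)
I(r) = 4225 (I(r) = (1 + 64)² = 65² = 4225)
L(s) = 1/(-116 + s)
L(108) + I(191) = 1/(-116 + 108) + 4225 = 1/(-8) + 4225 = -⅛ + 4225 = 33799/8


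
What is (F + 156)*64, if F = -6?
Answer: 9600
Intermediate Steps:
(F + 156)*64 = (-6 + 156)*64 = 150*64 = 9600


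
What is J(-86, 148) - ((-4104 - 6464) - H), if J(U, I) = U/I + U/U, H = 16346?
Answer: 1991667/74 ≈ 26914.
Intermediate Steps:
J(U, I) = 1 + U/I (J(U, I) = U/I + 1 = 1 + U/I)
J(-86, 148) - ((-4104 - 6464) - H) = (148 - 86)/148 - ((-4104 - 6464) - 1*16346) = (1/148)*62 - (-10568 - 16346) = 31/74 - 1*(-26914) = 31/74 + 26914 = 1991667/74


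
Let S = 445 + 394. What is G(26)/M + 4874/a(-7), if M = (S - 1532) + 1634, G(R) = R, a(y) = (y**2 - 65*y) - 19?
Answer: 4599044/456385 ≈ 10.077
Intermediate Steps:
a(y) = -19 + y**2 - 65*y
S = 839
M = 941 (M = (839 - 1532) + 1634 = -693 + 1634 = 941)
G(26)/M + 4874/a(-7) = 26/941 + 4874/(-19 + (-7)**2 - 65*(-7)) = 26*(1/941) + 4874/(-19 + 49 + 455) = 26/941 + 4874/485 = 4599044/456385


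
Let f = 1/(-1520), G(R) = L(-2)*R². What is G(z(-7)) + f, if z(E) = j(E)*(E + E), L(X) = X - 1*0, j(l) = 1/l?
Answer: -12161/1520 ≈ -8.0007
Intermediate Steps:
L(X) = X (L(X) = X + 0 = X)
z(E) = 2 (z(E) = (E + E)/E = (2*E)/E = 2)
G(R) = -2*R²
f = -1/1520 ≈ -0.00065789
G(z(-7)) + f = -2*2² - 1/1520 = -2*4 - 1/1520 = -8 - 1/1520 = -12161/1520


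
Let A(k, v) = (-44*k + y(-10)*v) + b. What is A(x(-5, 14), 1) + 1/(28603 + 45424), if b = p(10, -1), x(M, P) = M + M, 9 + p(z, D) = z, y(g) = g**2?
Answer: 40048608/74027 ≈ 541.00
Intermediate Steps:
p(z, D) = -9 + z
x(M, P) = 2*M
b = 1 (b = -9 + 10 = 1)
A(k, v) = 1 - 44*k + 100*v (A(k, v) = (-44*k + (-10)**2*v) + 1 = (-44*k + 100*v) + 1 = 1 - 44*k + 100*v)
A(x(-5, 14), 1) + 1/(28603 + 45424) = (1 - 88*(-5) + 100*1) + 1/(28603 + 45424) = (1 - 44*(-10) + 100) + 1/74027 = (1 + 440 + 100) + 1/74027 = 541 + 1/74027 = 40048608/74027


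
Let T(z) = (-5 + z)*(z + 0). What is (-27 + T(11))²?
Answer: 1521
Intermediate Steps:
T(z) = z*(-5 + z) (T(z) = (-5 + z)*z = z*(-5 + z))
(-27 + T(11))² = (-27 + 11*(-5 + 11))² = (-27 + 11*6)² = (-27 + 66)² = 39² = 1521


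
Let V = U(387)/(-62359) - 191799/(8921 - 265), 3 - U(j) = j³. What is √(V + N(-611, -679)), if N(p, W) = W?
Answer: √4157526014199210917/134944876 ≈ 15.110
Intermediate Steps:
U(j) = 3 - j³
V = 489746559759/539779504 (V = (3 - 1*387³)/(-62359) - 191799/(8921 - 265) = (3 - 1*57960603)*(-1/62359) - 191799/8656 = (3 - 57960603)*(-1/62359) - 191799*1/8656 = -57960600*(-1/62359) - 191799/8656 = 57960600/62359 - 191799/8656 = 489746559759/539779504 ≈ 907.31)
√(V + N(-611, -679)) = √(489746559759/539779504 - 679) = √(123236276543/539779504) = √4157526014199210917/134944876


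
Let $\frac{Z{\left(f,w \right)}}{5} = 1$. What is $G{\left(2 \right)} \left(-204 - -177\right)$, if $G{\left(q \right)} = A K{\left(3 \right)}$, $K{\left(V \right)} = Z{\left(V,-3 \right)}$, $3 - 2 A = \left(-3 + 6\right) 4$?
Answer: $\frac{1215}{2} \approx 607.5$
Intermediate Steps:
$A = - \frac{9}{2}$ ($A = \frac{3}{2} - \frac{\left(-3 + 6\right) 4}{2} = \frac{3}{2} - \frac{3 \cdot 4}{2} = \frac{3}{2} - 6 = - \frac{9}{2} \approx -4.5$)
$Z{\left(f,w \right)} = 5$ ($Z{\left(f,w \right)} = 5 \cdot 1 = 5$)
$K{\left(V \right)} = 5$
$G{\left(q \right)} = - \frac{45}{2}$ ($G{\left(q \right)} = \left(- \frac{9}{2}\right) 5 = - \frac{45}{2}$)
$G{\left(2 \right)} \left(-204 - -177\right) = - \frac{45 \left(-204 - -177\right)}{2} = - \frac{45 \left(-204 + 177\right)}{2} = \left(- \frac{45}{2}\right) \left(-27\right) = \frac{1215}{2}$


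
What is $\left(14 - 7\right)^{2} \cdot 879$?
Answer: $43071$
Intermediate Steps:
$\left(14 - 7\right)^{2} \cdot 879 = 7^{2} \cdot 879 = 49 \cdot 879 = 43071$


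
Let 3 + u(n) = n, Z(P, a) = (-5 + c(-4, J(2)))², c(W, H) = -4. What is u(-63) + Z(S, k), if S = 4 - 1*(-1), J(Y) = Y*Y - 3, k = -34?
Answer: 15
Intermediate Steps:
J(Y) = -3 + Y² (J(Y) = Y² - 3 = -3 + Y²)
S = 5 (S = 4 + 1 = 5)
Z(P, a) = 81 (Z(P, a) = (-5 - 4)² = (-9)² = 81)
u(n) = -3 + n
u(-63) + Z(S, k) = (-3 - 63) + 81 = -66 + 81 = 15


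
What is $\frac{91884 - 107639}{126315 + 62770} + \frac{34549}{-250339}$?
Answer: $- \frac{2095357722}{9467069963} \approx -0.22133$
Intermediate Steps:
$\frac{91884 - 107639}{126315 + 62770} + \frac{34549}{-250339} = - \frac{15755}{189085} + 34549 \left(- \frac{1}{250339}\right) = \left(-15755\right) \frac{1}{189085} - \frac{34549}{250339} = - \frac{3151}{37817} - \frac{34549}{250339} = - \frac{2095357722}{9467069963}$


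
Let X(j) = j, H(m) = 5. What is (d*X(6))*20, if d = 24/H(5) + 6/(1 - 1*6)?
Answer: 432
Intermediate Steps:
d = 18/5 (d = 24/5 + 6/(1 - 1*6) = 24*(1/5) + 6/(1 - 6) = 24/5 + 6/(-5) = 24/5 + 6*(-1/5) = 24/5 - 6/5 = 18/5 ≈ 3.6000)
(d*X(6))*20 = ((18/5)*6)*20 = (108/5)*20 = 432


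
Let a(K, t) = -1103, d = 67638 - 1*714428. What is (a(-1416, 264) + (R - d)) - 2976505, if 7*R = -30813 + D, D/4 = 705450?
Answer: -13524739/7 ≈ -1.9321e+6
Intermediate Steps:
D = 2821800 (D = 4*705450 = 2821800)
R = 2790987/7 (R = (-30813 + 2821800)/7 = (⅐)*2790987 = 2790987/7 ≈ 3.9871e+5)
d = -646790 (d = 67638 - 714428 = -646790)
(a(-1416, 264) + (R - d)) - 2976505 = (-1103 + (2790987/7 - 1*(-646790))) - 2976505 = (-1103 + (2790987/7 + 646790)) - 2976505 = (-1103 + 7318517/7) - 2976505 = 7310796/7 - 2976505 = -13524739/7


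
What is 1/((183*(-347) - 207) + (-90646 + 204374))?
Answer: 1/50020 ≈ 1.9992e-5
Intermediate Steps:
1/((183*(-347) - 207) + (-90646 + 204374)) = 1/((-63501 - 207) + 113728) = 1/(-63708 + 113728) = 1/50020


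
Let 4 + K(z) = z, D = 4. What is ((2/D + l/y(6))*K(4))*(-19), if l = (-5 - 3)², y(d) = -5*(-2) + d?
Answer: 0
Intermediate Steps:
K(z) = -4 + z
y(d) = 10 + d
l = 64 (l = (-8)² = 64)
((2/D + l/y(6))*K(4))*(-19) = ((2/4 + 64/(10 + 6))*(-4 + 4))*(-19) = ((2*(¼) + 64/16)*0)*(-19) = ((½ + 64*(1/16))*0)*(-19) = ((½ + 4)*0)*(-19) = ((9/2)*0)*(-19) = 0*(-19) = 0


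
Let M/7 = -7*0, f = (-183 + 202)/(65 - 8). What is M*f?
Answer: 0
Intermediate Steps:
f = ⅓ (f = 19/57 = 19*(1/57) = ⅓ ≈ 0.33333)
M = 0 (M = 7*(-7*0) = 7*0 = 0)
M*f = 0*(⅓) = 0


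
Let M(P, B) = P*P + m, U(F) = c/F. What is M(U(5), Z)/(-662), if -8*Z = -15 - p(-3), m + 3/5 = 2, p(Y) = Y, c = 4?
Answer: -51/16550 ≈ -0.0030816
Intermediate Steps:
m = 7/5 (m = -⅗ + 2 = 7/5 ≈ 1.4000)
U(F) = 4/F
Z = 3/2 (Z = -(-15 - 1*(-3))/8 = -(-15 + 3)/8 = -⅛*(-12) = 3/2 ≈ 1.5000)
M(P, B) = 7/5 + P² (M(P, B) = P*P + 7/5 = P² + 7/5 = 7/5 + P²)
M(U(5), Z)/(-662) = (7/5 + (4/5)²)/(-662) = (7/5 + (4*(⅕))²)*(-1/662) = (7/5 + (⅘)²)*(-1/662) = (7/5 + 16/25)*(-1/662) = (51/25)*(-1/662) = -51/16550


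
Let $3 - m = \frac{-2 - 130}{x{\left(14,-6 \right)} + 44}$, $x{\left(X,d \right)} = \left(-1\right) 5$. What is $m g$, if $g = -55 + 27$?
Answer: $- \frac{2324}{13} \approx -178.77$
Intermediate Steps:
$x{\left(X,d \right)} = -5$
$g = -28$
$m = \frac{83}{13}$ ($m = 3 - \frac{-2 - 130}{-5 + 44} = 3 - - \frac{132}{39} = 3 - \left(-132\right) \frac{1}{39} = 3 - - \frac{44}{13} = 3 + \frac{44}{13} = \frac{83}{13} \approx 6.3846$)
$m g = \frac{83}{13} \left(-28\right) = - \frac{2324}{13}$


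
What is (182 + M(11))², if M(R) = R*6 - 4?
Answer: 59536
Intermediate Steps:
M(R) = -4 + 6*R (M(R) = 6*R - 4 = -4 + 6*R)
(182 + M(11))² = (182 + (-4 + 6*11))² = (182 + (-4 + 66))² = (182 + 62)² = 244² = 59536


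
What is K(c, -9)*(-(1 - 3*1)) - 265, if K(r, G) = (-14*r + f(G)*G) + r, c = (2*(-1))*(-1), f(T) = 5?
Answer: -407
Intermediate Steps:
c = 2 (c = -2*(-1) = 2)
K(r, G) = -13*r + 5*G (K(r, G) = (-14*r + 5*G) + r = -13*r + 5*G)
K(c, -9)*(-(1 - 3*1)) - 265 = (-13*2 + 5*(-9))*(-(1 - 3*1)) - 265 = (-26 - 45)*(-(1 - 3)) - 265 = -(-71)*(-2) - 265 = -71*2 - 265 = -142 - 265 = -407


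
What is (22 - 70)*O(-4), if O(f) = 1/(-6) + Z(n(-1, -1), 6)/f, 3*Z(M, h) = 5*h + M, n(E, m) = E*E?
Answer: 132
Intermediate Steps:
n(E, m) = E**2
Z(M, h) = M/3 + 5*h/3 (Z(M, h) = (5*h + M)/3 = (M + 5*h)/3 = M/3 + 5*h/3)
O(f) = -1/6 + 31/(3*f) (O(f) = 1/(-6) + ((1/3)*(-1)**2 + (5/3)*6)/f = 1*(-1/6) + ((1/3)*1 + 10)/f = -1/6 + (1/3 + 10)/f = -1/6 + 31/(3*f))
(22 - 70)*O(-4) = (22 - 70)*((1/6)*(62 - 1*(-4))/(-4)) = -8*(-1)*(62 + 4)/4 = -8*(-1)*66/4 = -48*(-11/4) = 132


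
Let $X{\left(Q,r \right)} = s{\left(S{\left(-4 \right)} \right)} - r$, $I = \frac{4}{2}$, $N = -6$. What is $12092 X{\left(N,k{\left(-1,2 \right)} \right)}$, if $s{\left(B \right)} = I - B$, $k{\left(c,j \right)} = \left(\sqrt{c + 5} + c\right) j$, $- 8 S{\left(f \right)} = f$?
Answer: $-6046$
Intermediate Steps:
$S{\left(f \right)} = - \frac{f}{8}$
$k{\left(c,j \right)} = j \left(c + \sqrt{5 + c}\right)$ ($k{\left(c,j \right)} = \left(\sqrt{5 + c} + c\right) j = \left(c + \sqrt{5 + c}\right) j = j \left(c + \sqrt{5 + c}\right)$)
$I = 2$ ($I = 4 \cdot \frac{1}{2} = 2$)
$s{\left(B \right)} = 2 - B$
$X{\left(Q,r \right)} = \frac{3}{2} - r$ ($X{\left(Q,r \right)} = \left(2 - \left(- \frac{1}{8}\right) \left(-4\right)\right) - r = \left(2 - \frac{1}{2}\right) - r = \frac{3}{2} - r$)
$12092 X{\left(N,k{\left(-1,2 \right)} \right)} = 12092 \left(\frac{3}{2} - 2 \left(-1 + \sqrt{5 - 1}\right)\right) = 12092 \left(\frac{3}{2} - 2 \left(-1 + \sqrt{4}\right)\right) = 12092 \left(\frac{3}{2} - 2 \left(-1 + 2\right)\right) = 12092 \left(\frac{3}{2} - 2 \cdot 1\right) = 12092 \left(\frac{3}{2} - 2\right) = 12092 \left(- \frac{1}{2}\right) = -6046$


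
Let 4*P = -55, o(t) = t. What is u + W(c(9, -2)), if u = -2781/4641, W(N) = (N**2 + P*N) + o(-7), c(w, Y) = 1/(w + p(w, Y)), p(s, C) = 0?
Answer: -4568521/501228 ≈ -9.1147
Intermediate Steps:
P = -55/4 (P = (1/4)*(-55) = -55/4 ≈ -13.750)
c(w, Y) = 1/w (c(w, Y) = 1/(w + 0) = 1/w)
W(N) = -7 + N**2 - 55*N/4 (W(N) = (N**2 - 55*N/4) - 7 = -7 + N**2 - 55*N/4)
u = -927/1547 (u = -2781*1/4641 = -927/1547 ≈ -0.59922)
u + W(c(9, -2)) = -927/1547 + (-7 + (1/9)**2 - 55/4/9) = -927/1547 + (-7 + (1/9)**2 - 55/4*1/9) = -927/1547 + (-7 + 1/81 - 55/36) = -927/1547 - 2759/324 = -4568521/501228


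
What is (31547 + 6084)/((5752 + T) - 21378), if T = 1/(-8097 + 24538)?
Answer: -618691271/256907065 ≈ -2.4082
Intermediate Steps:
T = 1/16441 ≈ 6.0824e-5
(31547 + 6084)/((5752 + T) - 21378) = (31547 + 6084)/((5752 + 1/16441) - 21378) = 37631/(94568633/16441 - 21378) = 37631/(-256907065/16441) = 37631*(-16441/256907065) = -618691271/256907065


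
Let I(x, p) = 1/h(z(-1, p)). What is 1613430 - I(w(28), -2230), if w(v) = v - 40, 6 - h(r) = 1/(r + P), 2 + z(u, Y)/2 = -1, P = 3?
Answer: 30655167/19 ≈ 1.6134e+6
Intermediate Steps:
z(u, Y) = -6 (z(u, Y) = -4 + 2*(-1) = -4 - 2 = -6)
h(r) = 6 - 1/(3 + r) (h(r) = 6 - 1/(r + 3) = 6 - 1/(3 + r))
w(v) = -40 + v
I(x, p) = 3/19 (I(x, p) = 1/((17 + 6*(-6))/(3 - 6)) = 1/((17 - 36)/(-3)) = 1/(-1/3*(-19)) = 1/(19/3) = 3/19)
1613430 - I(w(28), -2230) = 1613430 - 1*3/19 = 1613430 - 3/19 = 30655167/19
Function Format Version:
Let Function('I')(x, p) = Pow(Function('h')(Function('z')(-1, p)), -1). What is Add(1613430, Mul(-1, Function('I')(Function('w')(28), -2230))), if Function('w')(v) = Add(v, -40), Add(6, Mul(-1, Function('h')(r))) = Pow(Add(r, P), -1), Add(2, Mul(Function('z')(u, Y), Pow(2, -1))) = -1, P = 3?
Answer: Rational(30655167, 19) ≈ 1.6134e+6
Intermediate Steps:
Function('z')(u, Y) = -6 (Function('z')(u, Y) = Add(-4, Mul(2, -1)) = Add(-4, -2) = -6)
Function('h')(r) = Add(6, Mul(-1, Pow(Add(3, r), -1))) (Function('h')(r) = Add(6, Mul(-1, Pow(Add(r, 3), -1))) = Add(6, Mul(-1, Pow(Add(3, r), -1))))
Function('w')(v) = Add(-40, v)
Function('I')(x, p) = Rational(3, 19) (Function('I')(x, p) = Pow(Mul(Pow(Add(3, -6), -1), Add(17, Mul(6, -6))), -1) = Pow(Mul(Pow(-3, -1), Add(17, -36)), -1) = Pow(Mul(Rational(-1, 3), -19), -1) = Pow(Rational(19, 3), -1) = Rational(3, 19))
Add(1613430, Mul(-1, Function('I')(Function('w')(28), -2230))) = Add(1613430, Mul(-1, Rational(3, 19))) = Add(1613430, Rational(-3, 19)) = Rational(30655167, 19)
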